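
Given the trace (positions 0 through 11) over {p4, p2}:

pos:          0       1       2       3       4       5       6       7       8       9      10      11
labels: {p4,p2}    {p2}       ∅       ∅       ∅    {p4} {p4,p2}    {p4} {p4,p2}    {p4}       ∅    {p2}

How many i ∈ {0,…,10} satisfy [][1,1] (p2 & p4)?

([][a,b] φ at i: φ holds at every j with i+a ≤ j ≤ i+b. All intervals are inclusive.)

Evaluate at each i in [0,10]:
  i=0: ✗ (fails at j=1)
  i=1: ✗ (fails at j=2)
  i=2: ✗ (fails at j=3)
  i=3: ✗ (fails at j=4)
  i=4: ✗ (fails at j=5)
  i=5: ✓ (all of [6,6])
  i=6: ✗ (fails at j=7)
  i=7: ✓ (all of [8,8])
  i=8: ✗ (fails at j=9)
  i=9: ✗ (fails at j=10)
  i=10: ✗ (fails at j=11)
Positions where it holds: {5, 7} → 2.

2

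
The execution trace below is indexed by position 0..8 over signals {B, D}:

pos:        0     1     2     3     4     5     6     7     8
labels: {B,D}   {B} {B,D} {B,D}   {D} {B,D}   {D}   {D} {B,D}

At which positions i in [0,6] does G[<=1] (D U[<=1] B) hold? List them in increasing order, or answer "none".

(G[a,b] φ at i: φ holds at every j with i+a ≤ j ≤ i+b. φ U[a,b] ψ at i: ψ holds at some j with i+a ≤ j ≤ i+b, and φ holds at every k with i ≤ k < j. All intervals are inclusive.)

0, 1, 2, 3, 4

Evaluate at each i in [0,6]:
  i=0: ✓ (all of [0,1])
  i=1: ✓ (all of [1,2])
  i=2: ✓ (all of [2,3])
  i=3: ✓ (all of [3,4])
  i=4: ✓ (all of [4,5])
  i=5: ✗ (fails at j=6)
  i=6: ✗ (fails at j=6)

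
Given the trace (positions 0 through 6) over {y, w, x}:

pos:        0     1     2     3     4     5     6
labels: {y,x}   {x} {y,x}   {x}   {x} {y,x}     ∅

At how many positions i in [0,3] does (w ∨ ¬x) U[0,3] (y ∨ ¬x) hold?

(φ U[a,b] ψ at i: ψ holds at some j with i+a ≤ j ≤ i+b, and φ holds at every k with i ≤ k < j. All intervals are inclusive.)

2

Evaluate at each i in [0,3]:
  i=0: ✓ (rhs at j=0)
  i=1: ✗ (lhs fails at k=1 before rhs at j=2)
  i=2: ✓ (rhs at j=2)
  i=3: ✗ (lhs fails at k=3 before rhs at j=5)
Positions where it holds: {0, 2} → 2.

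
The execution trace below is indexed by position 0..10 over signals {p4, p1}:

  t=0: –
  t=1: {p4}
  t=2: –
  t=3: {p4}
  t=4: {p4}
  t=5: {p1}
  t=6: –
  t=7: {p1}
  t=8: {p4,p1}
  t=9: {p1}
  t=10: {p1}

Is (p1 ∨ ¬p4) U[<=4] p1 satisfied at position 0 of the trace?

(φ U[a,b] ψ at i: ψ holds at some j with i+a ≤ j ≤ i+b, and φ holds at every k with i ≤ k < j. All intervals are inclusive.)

Need some j in [0,4] with p1, and (p1 ∨ ¬p4) at every k in [0,j-1].
  j=0: p1 false.
  j=1: p1 false.
  j=2: p1 false.
  j=3: p1 false.
  j=4: p1 false.
No j in the window works → until fails.

False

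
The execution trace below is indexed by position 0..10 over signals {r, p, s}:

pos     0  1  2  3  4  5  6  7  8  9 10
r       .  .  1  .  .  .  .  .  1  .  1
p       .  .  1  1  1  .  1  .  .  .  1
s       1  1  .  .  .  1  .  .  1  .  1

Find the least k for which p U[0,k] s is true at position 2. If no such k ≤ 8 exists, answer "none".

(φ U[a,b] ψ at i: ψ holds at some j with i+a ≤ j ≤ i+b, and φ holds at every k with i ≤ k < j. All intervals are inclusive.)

Need earliest j ≥ 2 with s, and p at every k in [2,j-1].
  j=2: rhs fails.
  j=3: rhs fails.
  j=4: rhs fails.
  j=5: rhs holds; lhs holds on [2,4]. k = 3.

3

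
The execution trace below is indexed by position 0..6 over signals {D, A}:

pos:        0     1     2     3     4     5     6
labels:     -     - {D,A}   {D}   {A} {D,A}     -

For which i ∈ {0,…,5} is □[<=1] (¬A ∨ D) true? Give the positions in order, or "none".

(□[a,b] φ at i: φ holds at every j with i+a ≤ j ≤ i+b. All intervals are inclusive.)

Evaluate at each i in [0,5]:
  i=0: ✓ (all of [0,1])
  i=1: ✓ (all of [1,2])
  i=2: ✓ (all of [2,3])
  i=3: ✗ (fails at j=4)
  i=4: ✗ (fails at j=4)
  i=5: ✓ (all of [5,6])

0, 1, 2, 5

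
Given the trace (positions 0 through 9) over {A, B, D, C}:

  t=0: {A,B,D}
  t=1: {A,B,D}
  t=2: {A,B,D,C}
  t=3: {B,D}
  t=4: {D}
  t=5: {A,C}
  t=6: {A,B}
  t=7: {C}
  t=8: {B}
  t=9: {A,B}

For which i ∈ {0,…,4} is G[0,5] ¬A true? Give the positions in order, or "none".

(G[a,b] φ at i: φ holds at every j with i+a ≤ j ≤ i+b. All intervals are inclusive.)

Evaluate at each i in [0,4]:
  i=0: ✗ (fails at j=0)
  i=1: ✗ (fails at j=1)
  i=2: ✗ (fails at j=2)
  i=3: ✗ (fails at j=5)
  i=4: ✗ (fails at j=5)

none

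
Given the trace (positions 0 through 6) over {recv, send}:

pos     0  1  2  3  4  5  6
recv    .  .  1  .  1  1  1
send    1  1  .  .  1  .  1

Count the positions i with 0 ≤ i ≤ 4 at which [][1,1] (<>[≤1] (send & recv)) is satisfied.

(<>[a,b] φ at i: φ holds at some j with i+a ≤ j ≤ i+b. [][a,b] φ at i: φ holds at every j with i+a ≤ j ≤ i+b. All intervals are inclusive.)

3

Evaluate at each i in [0,4]:
  i=0: ✗ (fails at j=1)
  i=1: ✗ (fails at j=2)
  i=2: ✓ (all of [3,3])
  i=3: ✓ (all of [4,4])
  i=4: ✓ (all of [5,5])
Positions where it holds: {2, 3, 4} → 3.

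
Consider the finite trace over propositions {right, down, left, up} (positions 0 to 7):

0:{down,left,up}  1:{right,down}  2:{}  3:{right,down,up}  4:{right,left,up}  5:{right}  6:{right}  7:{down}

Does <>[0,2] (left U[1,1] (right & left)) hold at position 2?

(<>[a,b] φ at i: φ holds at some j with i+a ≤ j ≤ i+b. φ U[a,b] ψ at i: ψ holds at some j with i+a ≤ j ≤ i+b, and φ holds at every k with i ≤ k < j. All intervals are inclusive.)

No

Check (left U[1,1] (right & left)) at each j in [2,4]:
  j=2: fails
  j=3: fails
  j=4: fails
No position in the window satisfies it → formula fails.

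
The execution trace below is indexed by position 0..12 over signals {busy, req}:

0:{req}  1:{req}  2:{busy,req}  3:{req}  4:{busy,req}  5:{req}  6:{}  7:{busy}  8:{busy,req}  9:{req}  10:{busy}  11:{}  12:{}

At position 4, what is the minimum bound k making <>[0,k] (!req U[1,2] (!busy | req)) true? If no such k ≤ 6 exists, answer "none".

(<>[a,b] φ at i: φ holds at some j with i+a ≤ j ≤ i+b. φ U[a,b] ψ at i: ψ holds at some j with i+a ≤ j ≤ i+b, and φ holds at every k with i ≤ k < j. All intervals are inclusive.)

2

Scan j = 4,5,… for (!req U[1,2] (!busy | req)):
  j=4: fails
  j=5: fails
  j=6: holds
First hit at j=6, so smallest k = 6-4 = 2.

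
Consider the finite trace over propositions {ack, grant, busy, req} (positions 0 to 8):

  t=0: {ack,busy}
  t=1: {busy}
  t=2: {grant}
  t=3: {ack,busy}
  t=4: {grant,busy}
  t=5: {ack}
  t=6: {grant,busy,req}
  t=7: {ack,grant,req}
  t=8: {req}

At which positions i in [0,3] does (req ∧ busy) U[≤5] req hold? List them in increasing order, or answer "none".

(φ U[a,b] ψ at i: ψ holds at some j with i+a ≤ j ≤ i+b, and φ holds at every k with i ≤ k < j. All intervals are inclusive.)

none

Evaluate at each i in [0,3]:
  i=0: ✗ (no rhs in [0,5])
  i=1: ✗ (lhs fails at k=1 before rhs at j=6)
  i=2: ✗ (lhs fails at k=2 before rhs at j=6)
  i=3: ✗ (lhs fails at k=3 before rhs at j=6)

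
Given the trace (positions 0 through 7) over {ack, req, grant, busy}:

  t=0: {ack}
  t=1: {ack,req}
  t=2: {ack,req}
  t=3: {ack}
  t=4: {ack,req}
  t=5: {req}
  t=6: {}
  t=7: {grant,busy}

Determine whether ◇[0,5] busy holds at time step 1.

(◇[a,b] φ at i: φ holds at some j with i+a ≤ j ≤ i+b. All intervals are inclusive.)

Check busy at each j in [1,6]:
  j=1: false
  j=2: false
  j=3: false
  j=4: false
  j=5: false
  j=6: false
No position in the window satisfies it → formula fails.

Does not hold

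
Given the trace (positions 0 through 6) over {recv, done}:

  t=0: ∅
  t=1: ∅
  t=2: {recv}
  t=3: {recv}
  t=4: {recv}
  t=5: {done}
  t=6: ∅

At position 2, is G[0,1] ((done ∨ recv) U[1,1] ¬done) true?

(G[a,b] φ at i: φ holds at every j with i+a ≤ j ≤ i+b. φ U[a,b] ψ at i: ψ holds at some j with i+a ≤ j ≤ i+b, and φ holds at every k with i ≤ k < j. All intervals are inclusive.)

Holds

Check ((done ∨ recv) U[1,1] ¬done) at every j in [2,3]:
  j=2: holds
  j=3: holds
All positions satisfy it → formula holds.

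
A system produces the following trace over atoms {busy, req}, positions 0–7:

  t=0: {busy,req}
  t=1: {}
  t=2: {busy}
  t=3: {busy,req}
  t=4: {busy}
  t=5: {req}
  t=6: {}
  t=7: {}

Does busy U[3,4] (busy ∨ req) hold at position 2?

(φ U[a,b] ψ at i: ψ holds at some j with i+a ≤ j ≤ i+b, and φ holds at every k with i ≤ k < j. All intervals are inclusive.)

Need some j in [5,6] with (busy ∨ req), and busy at every k in [2,j-1].
  j=5: (busy ∨ req) holds; busy holds at every k in [2,4] → satisfied.

Holds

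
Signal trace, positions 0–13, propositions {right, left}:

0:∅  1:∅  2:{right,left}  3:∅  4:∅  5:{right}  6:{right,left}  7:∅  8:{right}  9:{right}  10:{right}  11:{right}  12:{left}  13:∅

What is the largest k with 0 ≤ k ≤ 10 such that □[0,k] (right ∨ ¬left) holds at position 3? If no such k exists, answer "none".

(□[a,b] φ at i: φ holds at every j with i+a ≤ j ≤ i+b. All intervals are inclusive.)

8

(right ∨ ¬left) must hold from j=3 onward; find where it first fails.
  j=3: holds
  j=4: holds
  j=5: holds
  j=6: holds
  j=7: holds
  j=8: holds
  j=9: holds
  j=10: holds
  j=11: holds
  j=12: fails
Holds on [3,11], so largest k = 8.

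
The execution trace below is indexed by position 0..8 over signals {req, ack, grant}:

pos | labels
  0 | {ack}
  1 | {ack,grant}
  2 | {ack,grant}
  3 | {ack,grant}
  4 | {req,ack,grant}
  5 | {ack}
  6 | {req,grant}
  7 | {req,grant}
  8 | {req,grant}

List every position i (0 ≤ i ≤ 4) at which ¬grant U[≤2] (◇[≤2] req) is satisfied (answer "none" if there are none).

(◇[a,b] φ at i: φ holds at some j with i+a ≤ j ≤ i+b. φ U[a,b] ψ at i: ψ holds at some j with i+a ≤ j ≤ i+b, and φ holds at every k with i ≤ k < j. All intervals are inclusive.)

Evaluate at each i in [0,4]:
  i=0: ✗ (lhs fails at k=1 before rhs at j=2)
  i=1: ✗ (lhs fails at k=1 before rhs at j=2)
  i=2: ✓ (rhs at j=2)
  i=3: ✓ (rhs at j=3)
  i=4: ✓ (rhs at j=4)

2, 3, 4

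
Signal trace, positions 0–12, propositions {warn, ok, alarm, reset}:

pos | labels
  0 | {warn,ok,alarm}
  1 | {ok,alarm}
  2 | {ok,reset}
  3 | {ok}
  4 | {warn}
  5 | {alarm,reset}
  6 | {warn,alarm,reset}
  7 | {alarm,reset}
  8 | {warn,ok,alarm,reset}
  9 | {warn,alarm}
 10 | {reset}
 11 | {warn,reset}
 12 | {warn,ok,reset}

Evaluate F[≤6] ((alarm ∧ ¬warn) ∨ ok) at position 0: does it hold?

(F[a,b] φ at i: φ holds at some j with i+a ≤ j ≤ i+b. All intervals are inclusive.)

Holds

Check ((alarm ∧ ¬warn) ∨ ok) at each j in [0,6]:
  j=0: true
  j=1: true
  j=2: true
  j=3: true
  j=4: false
  j=5: true
  j=6: false
Found at j=0 → formula holds.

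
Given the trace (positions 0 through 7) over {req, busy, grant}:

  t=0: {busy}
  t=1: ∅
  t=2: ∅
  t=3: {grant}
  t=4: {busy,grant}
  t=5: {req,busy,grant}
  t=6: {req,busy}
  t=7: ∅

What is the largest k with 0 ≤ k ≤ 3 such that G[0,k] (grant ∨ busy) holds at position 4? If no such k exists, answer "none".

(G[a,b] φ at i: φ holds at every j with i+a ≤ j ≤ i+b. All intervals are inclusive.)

(grant ∨ busy) must hold from j=4 onward; find where it first fails.
  j=4: holds
  j=5: holds
  j=6: holds
  j=7: fails
Holds on [4,6], so largest k = 2.

2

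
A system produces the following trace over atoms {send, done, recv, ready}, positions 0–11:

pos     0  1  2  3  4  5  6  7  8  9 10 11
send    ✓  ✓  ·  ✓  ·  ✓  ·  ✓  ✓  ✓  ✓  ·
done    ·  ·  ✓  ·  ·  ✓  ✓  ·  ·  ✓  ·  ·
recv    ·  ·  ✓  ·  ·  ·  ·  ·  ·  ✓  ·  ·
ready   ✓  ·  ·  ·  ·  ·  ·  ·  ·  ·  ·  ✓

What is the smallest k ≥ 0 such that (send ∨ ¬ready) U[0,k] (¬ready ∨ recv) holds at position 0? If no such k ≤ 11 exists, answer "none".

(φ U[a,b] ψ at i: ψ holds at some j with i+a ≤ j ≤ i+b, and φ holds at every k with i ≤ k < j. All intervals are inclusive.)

1

Need earliest j ≥ 0 with (¬ready ∨ recv), and (send ∨ ¬ready) at every k in [0,j-1].
  j=0: rhs fails.
  j=1: rhs holds; lhs holds on [0,0]. k = 1.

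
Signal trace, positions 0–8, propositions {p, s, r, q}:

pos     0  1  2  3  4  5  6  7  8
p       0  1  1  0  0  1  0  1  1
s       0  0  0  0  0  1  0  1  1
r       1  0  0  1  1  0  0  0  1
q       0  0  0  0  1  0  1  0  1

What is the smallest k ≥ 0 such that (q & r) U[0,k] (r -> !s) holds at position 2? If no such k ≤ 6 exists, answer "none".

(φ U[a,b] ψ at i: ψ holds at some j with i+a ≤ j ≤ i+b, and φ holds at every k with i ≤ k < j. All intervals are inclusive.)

Need earliest j ≥ 2 with (r -> !s), and (q & r) at every k in [2,j-1].
  j=2: rhs holds (empty prefix). k = 0.

0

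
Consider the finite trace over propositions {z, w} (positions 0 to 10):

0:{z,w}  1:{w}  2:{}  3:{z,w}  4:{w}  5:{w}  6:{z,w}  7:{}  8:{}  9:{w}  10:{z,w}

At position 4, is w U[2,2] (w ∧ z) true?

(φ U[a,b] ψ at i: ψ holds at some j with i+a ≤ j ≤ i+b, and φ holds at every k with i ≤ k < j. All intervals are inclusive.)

Yes

Need some j in [6,6] with (w ∧ z), and w at every k in [4,j-1].
  j=6: (w ∧ z) holds; w holds at every k in [4,5] → satisfied.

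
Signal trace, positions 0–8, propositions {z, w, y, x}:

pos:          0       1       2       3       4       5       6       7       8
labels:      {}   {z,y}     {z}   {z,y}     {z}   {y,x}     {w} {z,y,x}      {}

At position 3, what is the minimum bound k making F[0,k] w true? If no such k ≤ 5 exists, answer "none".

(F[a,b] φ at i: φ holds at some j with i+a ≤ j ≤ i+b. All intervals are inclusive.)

Scan j = 3,4,… for w:
  j=3: fails
  j=4: fails
  j=5: fails
  j=6: holds
First hit at j=6, so smallest k = 6-3 = 3.

3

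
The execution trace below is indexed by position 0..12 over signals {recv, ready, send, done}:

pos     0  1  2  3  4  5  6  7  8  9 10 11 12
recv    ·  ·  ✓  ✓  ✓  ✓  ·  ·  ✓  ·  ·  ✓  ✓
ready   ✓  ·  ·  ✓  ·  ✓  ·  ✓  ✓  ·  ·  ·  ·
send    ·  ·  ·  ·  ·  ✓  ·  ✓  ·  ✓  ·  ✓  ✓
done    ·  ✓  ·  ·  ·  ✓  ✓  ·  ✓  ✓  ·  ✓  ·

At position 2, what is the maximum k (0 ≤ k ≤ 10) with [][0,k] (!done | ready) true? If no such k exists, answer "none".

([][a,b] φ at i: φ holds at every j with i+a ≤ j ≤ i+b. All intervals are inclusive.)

(!done | ready) must hold from j=2 onward; find where it first fails.
  j=2: holds
  j=3: holds
  j=4: holds
  j=5: holds
  j=6: fails
Holds on [2,5], so largest k = 3.

3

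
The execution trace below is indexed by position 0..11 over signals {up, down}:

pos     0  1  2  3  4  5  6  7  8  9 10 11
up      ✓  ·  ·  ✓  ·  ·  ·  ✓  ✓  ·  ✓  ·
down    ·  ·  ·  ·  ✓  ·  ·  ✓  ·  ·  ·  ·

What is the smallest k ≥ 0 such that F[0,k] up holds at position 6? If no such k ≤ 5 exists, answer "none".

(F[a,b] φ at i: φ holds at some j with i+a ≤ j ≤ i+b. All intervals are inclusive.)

1

Scan j = 6,7,… for up:
  j=6: fails
  j=7: holds
First hit at j=7, so smallest k = 7-6 = 1.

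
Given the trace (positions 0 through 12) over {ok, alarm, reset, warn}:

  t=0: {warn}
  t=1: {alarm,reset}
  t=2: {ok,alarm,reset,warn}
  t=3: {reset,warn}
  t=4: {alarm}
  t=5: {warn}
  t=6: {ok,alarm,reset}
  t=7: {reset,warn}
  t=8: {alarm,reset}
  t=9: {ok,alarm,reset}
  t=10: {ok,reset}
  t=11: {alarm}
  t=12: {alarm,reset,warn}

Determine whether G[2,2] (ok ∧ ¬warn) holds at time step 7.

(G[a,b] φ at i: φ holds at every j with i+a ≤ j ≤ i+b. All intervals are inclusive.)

Check (ok ∧ ¬warn) at every j in [9,9]:
  j=9: true
All positions satisfy it → formula holds.

Holds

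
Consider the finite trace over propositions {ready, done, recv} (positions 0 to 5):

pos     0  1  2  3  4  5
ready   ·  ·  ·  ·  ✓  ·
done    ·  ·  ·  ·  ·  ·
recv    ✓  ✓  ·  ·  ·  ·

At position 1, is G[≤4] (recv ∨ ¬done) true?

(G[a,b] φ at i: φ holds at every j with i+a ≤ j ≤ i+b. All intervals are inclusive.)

Check (recv ∨ ¬done) at every j in [1,5]:
  j=1: true
  j=2: true
  j=3: true
  j=4: true
  j=5: true
All positions satisfy it → formula holds.

True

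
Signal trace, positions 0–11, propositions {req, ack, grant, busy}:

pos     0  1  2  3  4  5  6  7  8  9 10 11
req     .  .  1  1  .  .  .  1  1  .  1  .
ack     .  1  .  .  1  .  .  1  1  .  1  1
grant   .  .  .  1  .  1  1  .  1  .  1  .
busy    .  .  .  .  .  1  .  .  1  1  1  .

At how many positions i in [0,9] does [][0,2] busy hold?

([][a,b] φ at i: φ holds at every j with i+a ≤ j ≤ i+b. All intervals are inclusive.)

1

Evaluate at each i in [0,9]:
  i=0: ✗ (fails at j=0)
  i=1: ✗ (fails at j=1)
  i=2: ✗ (fails at j=2)
  i=3: ✗ (fails at j=3)
  i=4: ✗ (fails at j=4)
  i=5: ✗ (fails at j=6)
  i=6: ✗ (fails at j=6)
  i=7: ✗ (fails at j=7)
  i=8: ✓ (all of [8,10])
  i=9: ✗ (fails at j=11)
Positions where it holds: {8} → 1.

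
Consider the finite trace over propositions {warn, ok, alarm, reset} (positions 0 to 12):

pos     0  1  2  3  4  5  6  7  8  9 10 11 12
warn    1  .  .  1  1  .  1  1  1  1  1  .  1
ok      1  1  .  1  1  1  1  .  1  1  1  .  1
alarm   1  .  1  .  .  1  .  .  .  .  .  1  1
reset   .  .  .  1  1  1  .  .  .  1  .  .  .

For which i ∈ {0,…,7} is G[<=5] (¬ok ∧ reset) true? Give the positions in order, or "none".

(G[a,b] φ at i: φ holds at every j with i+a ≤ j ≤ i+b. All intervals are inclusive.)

Evaluate at each i in [0,7]:
  i=0: ✗ (fails at j=0)
  i=1: ✗ (fails at j=1)
  i=2: ✗ (fails at j=2)
  i=3: ✗ (fails at j=3)
  i=4: ✗ (fails at j=4)
  i=5: ✗ (fails at j=5)
  i=6: ✗ (fails at j=6)
  i=7: ✗ (fails at j=7)

none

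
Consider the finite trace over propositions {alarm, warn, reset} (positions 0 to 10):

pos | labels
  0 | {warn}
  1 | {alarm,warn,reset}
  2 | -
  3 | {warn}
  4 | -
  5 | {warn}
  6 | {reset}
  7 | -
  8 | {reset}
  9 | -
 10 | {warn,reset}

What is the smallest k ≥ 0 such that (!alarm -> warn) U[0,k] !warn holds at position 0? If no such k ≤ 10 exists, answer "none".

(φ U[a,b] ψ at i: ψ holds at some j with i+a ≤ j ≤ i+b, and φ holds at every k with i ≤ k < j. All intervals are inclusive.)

2

Need earliest j ≥ 0 with !warn, and (!alarm -> warn) at every k in [0,j-1].
  j=0: rhs fails.
  j=1: rhs fails.
  j=2: rhs holds; lhs holds on [0,1]. k = 2.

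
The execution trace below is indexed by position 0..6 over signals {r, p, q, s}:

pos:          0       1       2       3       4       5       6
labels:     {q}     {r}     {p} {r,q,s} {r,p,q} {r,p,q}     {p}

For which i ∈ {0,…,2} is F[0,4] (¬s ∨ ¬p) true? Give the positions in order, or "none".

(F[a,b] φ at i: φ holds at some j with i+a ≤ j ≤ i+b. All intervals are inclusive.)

Evaluate at each i in [0,2]:
  i=0: ✓ (witness j=0)
  i=1: ✓ (witness j=1)
  i=2: ✓ (witness j=2)

0, 1, 2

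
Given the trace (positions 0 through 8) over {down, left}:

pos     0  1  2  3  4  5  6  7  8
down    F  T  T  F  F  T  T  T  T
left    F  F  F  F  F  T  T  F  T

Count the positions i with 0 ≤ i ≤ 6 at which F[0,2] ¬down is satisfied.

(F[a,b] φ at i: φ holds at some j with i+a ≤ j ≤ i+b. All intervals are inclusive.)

Evaluate at each i in [0,6]:
  i=0: ✓ (witness j=0)
  i=1: ✓ (witness j=3)
  i=2: ✓ (witness j=3)
  i=3: ✓ (witness j=3)
  i=4: ✓ (witness j=4)
  i=5: ✗ (none in [5,7])
  i=6: ✗ (none in [6,8])
Positions where it holds: {0, 1, 2, 3, 4} → 5.

5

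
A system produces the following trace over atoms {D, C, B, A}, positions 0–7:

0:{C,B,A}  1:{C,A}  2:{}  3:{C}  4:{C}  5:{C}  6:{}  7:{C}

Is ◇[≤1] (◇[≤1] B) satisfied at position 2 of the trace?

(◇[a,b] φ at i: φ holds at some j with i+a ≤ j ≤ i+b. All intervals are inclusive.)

Does not hold

Check ◇[≤1] B at each j in [2,3]:
  j=2: fails (none in [2,3])
  j=3: fails (none in [3,4])
No position in the window satisfies it → formula fails.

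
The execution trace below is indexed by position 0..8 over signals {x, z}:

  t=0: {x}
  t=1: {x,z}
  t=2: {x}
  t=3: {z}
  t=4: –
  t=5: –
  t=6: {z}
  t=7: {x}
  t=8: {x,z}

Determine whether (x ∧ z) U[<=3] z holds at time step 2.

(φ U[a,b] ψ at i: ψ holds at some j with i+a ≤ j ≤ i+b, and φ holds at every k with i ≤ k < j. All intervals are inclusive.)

Does not hold

Need some j in [2,5] with z, and (x ∧ z) at every k in [2,j-1].
  j=2: z false.
  j=3: z holds, but (x ∧ z) fails at k=2 → not this j.
  j=4: z false.
  j=5: z false.
No j in the window works → until fails.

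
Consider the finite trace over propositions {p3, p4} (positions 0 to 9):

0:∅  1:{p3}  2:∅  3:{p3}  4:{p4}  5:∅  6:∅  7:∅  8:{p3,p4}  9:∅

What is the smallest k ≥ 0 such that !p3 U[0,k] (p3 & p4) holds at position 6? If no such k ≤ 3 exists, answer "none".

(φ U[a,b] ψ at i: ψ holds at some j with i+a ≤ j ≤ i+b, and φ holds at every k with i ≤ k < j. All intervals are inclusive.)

Need earliest j ≥ 6 with (p3 & p4), and !p3 at every k in [6,j-1].
  j=6: rhs fails.
  j=7: rhs fails.
  j=8: rhs holds; lhs holds on [6,7]. k = 2.

2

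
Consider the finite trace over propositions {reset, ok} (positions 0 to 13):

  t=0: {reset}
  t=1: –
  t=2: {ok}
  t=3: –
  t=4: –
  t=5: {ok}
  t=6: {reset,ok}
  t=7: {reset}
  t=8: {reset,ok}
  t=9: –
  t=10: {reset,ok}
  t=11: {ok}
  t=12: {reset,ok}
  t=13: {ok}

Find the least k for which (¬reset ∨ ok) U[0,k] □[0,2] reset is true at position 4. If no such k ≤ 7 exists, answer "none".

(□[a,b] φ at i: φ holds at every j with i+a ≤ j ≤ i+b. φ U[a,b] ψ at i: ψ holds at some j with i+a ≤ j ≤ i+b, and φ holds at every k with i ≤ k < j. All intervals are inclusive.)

Need earliest j ≥ 4 with □[0,2] reset, and (¬reset ∨ ok) at every k in [4,j-1].
  j=4: rhs fails.
  j=5: rhs fails.
  j=6: rhs holds; lhs holds on [4,5]. k = 2.

2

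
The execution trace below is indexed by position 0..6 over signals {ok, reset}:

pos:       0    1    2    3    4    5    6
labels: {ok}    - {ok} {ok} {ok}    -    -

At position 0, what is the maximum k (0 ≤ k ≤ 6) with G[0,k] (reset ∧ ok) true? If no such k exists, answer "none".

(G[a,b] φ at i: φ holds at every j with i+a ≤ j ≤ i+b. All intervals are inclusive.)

(reset ∧ ok) must hold from j=0 onward; find where it first fails.
  j=0: fails → no k works.

none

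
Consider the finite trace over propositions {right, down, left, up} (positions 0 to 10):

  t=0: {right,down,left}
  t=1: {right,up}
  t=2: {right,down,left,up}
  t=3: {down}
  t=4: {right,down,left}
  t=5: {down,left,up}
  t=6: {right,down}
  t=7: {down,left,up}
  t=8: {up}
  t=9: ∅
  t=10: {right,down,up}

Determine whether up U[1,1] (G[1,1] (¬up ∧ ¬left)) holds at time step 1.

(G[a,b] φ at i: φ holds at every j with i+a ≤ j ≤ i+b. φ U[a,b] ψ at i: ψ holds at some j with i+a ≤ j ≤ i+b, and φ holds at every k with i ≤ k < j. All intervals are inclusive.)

Need some j in [2,2] with G[1,1] (¬up ∧ ¬left), and up at every k in [1,j-1].
  j=2: G[1,1] (¬up ∧ ¬left) holds; up holds at every k in [1,1] → satisfied.

Yes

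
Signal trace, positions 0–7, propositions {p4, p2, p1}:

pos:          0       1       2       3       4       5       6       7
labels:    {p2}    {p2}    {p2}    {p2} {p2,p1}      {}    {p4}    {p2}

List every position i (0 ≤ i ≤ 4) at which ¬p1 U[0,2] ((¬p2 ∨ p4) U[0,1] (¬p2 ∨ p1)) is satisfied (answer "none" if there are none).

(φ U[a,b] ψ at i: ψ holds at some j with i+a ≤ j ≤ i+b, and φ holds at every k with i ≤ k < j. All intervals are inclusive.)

Evaluate at each i in [0,4]:
  i=0: ✗ (no rhs in [0,2])
  i=1: ✗ (no rhs in [1,3])
  i=2: ✓ (rhs at j=4; lhs holds on [2,3])
  i=3: ✓ (rhs at j=4; lhs holds on [3,3])
  i=4: ✓ (rhs at j=4)

2, 3, 4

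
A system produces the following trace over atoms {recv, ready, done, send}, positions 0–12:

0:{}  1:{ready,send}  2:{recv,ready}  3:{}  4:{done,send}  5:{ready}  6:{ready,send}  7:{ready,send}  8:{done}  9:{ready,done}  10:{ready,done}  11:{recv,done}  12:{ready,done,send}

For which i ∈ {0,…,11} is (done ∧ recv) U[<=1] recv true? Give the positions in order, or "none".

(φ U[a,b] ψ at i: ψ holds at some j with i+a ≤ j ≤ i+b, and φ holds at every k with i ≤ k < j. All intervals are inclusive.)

2, 11

Evaluate at each i in [0,11]:
  i=0: ✗ (no rhs in [0,1])
  i=1: ✗ (lhs fails at k=1 before rhs at j=2)
  i=2: ✓ (rhs at j=2)
  i=3: ✗ (no rhs in [3,4])
  i=4: ✗ (no rhs in [4,5])
  i=5: ✗ (no rhs in [5,6])
  i=6: ✗ (no rhs in [6,7])
  i=7: ✗ (no rhs in [7,8])
  i=8: ✗ (no rhs in [8,9])
  i=9: ✗ (no rhs in [9,10])
  i=10: ✗ (lhs fails at k=10 before rhs at j=11)
  i=11: ✓ (rhs at j=11)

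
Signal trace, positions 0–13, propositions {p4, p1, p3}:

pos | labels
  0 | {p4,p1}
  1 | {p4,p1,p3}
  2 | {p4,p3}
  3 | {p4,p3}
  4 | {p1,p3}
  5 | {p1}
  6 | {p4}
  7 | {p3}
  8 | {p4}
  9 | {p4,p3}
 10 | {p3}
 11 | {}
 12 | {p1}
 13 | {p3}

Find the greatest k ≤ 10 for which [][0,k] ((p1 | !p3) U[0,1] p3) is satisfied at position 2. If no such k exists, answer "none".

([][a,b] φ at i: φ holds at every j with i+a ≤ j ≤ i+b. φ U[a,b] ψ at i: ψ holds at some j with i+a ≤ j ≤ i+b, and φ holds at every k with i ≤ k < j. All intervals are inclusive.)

2

((p1 | !p3) U[0,1] p3) must hold from j=2 onward; find where it first fails.
  j=2: holds
  j=3: holds
  j=4: holds
  j=5: fails
Holds on [2,4], so largest k = 2.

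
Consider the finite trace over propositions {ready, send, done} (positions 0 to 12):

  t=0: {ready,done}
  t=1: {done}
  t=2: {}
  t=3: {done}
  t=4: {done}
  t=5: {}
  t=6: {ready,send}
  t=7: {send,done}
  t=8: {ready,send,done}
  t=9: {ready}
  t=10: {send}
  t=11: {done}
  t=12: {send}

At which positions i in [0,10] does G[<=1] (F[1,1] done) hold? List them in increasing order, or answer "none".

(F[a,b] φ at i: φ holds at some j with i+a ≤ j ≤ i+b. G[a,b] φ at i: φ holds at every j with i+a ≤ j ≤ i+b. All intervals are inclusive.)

Evaluate at each i in [0,10]:
  i=0: ✗ (fails at j=1)
  i=1: ✗ (fails at j=1)
  i=2: ✓ (all of [2,3])
  i=3: ✗ (fails at j=4)
  i=4: ✗ (fails at j=4)
  i=5: ✗ (fails at j=5)
  i=6: ✓ (all of [6,7])
  i=7: ✗ (fails at j=8)
  i=8: ✗ (fails at j=8)
  i=9: ✗ (fails at j=9)
  i=10: ✗ (fails at j=11)

2, 6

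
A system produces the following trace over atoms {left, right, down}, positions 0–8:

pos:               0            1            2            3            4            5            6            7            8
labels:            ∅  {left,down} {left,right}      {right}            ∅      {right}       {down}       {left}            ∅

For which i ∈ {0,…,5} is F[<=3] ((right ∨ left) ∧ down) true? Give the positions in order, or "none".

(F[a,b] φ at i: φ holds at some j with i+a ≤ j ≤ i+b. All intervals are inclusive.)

0, 1

Evaluate at each i in [0,5]:
  i=0: ✓ (witness j=1)
  i=1: ✓ (witness j=1)
  i=2: ✗ (none in [2,5])
  i=3: ✗ (none in [3,6])
  i=4: ✗ (none in [4,7])
  i=5: ✗ (none in [5,8])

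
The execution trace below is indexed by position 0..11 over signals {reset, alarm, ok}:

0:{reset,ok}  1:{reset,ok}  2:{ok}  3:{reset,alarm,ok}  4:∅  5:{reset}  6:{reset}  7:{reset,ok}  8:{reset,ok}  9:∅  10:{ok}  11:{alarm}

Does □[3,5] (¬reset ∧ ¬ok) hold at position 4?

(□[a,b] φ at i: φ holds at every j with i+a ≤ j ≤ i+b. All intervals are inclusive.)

Check (¬reset ∧ ¬ok) at every j in [7,9]:
  j=7: false
  j=8: false
  j=9: true
Fails at j=7 → formula fails.

No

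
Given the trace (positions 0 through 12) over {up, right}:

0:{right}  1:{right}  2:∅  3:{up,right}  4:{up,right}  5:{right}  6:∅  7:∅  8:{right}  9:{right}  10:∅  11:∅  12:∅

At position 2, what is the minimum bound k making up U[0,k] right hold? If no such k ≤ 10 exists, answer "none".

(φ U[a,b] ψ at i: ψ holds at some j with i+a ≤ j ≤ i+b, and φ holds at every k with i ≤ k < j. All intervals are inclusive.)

Need earliest j ≥ 2 with right, and up at every k in [2,j-1].
  j=2: rhs fails.
  j=3: rhs holds but lhs fails at k=2.
  j=4: rhs holds but lhs fails at k=2.
  j=5: rhs holds but lhs fails at k=2.
  j=6: rhs fails.
  j=7: rhs fails.
  j=8: rhs holds but lhs fails at k=2.
  j=9: rhs holds but lhs fails at k=2.
  j=10: rhs fails.
  j=11: rhs fails.
  j=12: rhs fails.
No witness within the range → none.

none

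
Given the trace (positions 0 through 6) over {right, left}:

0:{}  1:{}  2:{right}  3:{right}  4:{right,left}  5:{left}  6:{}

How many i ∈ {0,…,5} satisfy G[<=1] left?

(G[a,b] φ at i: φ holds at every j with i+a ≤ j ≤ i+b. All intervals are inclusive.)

Evaluate at each i in [0,5]:
  i=0: ✗ (fails at j=0)
  i=1: ✗ (fails at j=1)
  i=2: ✗ (fails at j=2)
  i=3: ✗ (fails at j=3)
  i=4: ✓ (all of [4,5])
  i=5: ✗ (fails at j=6)
Positions where it holds: {4} → 1.

1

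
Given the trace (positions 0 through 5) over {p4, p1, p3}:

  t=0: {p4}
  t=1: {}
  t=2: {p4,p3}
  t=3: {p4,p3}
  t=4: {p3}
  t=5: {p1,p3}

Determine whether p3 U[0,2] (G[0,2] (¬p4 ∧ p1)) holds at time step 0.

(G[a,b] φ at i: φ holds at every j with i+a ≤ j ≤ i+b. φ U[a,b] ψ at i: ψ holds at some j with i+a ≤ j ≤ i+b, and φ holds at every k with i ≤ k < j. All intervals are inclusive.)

No

Need some j in [0,2] with G[0,2] (¬p4 ∧ p1), and p3 at every k in [0,j-1].
  j=0: G[0,2] (¬p4 ∧ p1) — fails at 0.
  j=1: G[0,2] (¬p4 ∧ p1) — fails at 1.
  j=2: G[0,2] (¬p4 ∧ p1) — fails at 2.
No j in the window works → until fails.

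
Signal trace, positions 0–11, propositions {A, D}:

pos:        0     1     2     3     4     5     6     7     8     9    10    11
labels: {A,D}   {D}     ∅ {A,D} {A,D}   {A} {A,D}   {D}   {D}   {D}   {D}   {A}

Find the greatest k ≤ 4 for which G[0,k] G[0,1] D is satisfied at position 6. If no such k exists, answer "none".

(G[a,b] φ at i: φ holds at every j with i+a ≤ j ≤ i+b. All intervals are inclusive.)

3

G[0,1] D must hold from j=6 onward; find where it first fails.
  j=6: holds
  j=7: holds
  j=8: holds
  j=9: holds
  j=10: fails
Holds on [6,9], so largest k = 3.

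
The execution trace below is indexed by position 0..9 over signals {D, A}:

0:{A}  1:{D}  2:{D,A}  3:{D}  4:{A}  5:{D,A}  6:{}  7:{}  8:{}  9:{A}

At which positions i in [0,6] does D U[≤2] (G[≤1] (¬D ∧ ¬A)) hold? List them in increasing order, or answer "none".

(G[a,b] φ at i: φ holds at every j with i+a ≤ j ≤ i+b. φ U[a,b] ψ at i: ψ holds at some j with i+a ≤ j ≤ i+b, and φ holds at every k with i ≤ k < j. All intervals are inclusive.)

5, 6

Evaluate at each i in [0,6]:
  i=0: ✗ (no rhs in [0,2])
  i=1: ✗ (no rhs in [1,3])
  i=2: ✗ (no rhs in [2,4])
  i=3: ✗ (no rhs in [3,5])
  i=4: ✗ (lhs fails at k=4 before rhs at j=6)
  i=5: ✓ (rhs at j=6; lhs holds on [5,5])
  i=6: ✓ (rhs at j=6)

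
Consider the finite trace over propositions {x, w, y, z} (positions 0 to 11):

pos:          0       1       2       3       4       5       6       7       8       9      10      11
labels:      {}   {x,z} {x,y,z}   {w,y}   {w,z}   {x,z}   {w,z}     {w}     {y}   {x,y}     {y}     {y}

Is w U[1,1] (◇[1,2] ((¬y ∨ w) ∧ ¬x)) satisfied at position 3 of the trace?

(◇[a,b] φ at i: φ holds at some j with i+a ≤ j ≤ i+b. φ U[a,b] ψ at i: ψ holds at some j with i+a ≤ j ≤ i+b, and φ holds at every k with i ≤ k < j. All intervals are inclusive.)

Holds

Need some j in [4,4] with ◇[1,2] ((¬y ∨ w) ∧ ¬x), and w at every k in [3,j-1].
  j=4: ◇[1,2] ((¬y ∨ w) ∧ ¬x) holds; w holds at every k in [3,3] → satisfied.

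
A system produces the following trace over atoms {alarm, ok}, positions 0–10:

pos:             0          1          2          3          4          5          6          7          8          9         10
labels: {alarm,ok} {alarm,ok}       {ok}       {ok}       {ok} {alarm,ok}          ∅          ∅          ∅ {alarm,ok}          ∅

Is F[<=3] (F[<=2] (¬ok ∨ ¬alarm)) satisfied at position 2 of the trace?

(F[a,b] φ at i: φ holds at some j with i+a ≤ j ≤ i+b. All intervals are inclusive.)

Holds

Check F[<=2] (¬ok ∨ ¬alarm) at each j in [2,5]:
  j=2: holds (witness at 2)
  j=3: holds (witness at 3)
  j=4: holds (witness at 4)
  j=5: holds (witness at 6)
Found at j=2 → formula holds.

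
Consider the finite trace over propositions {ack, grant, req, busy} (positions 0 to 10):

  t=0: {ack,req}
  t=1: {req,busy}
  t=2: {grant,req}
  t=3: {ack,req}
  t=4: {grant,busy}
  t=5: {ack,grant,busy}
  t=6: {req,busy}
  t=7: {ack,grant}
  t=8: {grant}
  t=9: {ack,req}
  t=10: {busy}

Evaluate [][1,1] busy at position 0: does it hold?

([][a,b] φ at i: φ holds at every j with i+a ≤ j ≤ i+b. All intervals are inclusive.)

Holds

Check busy at every j in [1,1]:
  j=1: true
All positions satisfy it → formula holds.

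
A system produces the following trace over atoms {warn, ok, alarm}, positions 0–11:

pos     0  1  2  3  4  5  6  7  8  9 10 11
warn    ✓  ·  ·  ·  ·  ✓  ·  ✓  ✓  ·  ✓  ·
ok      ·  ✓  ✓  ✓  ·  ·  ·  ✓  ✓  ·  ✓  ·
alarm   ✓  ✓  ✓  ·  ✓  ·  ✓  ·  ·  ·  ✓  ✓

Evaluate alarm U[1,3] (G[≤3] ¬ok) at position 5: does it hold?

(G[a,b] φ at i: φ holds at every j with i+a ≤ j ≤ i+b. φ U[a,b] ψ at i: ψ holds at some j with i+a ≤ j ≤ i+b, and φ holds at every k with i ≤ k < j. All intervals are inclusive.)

Need some j in [6,8] with G[≤3] ¬ok, and alarm at every k in [5,j-1].
  j=6: G[≤3] ¬ok — fails at 7.
  j=7: G[≤3] ¬ok — fails at 7.
  j=8: G[≤3] ¬ok — fails at 8.
No j in the window works → until fails.

Does not hold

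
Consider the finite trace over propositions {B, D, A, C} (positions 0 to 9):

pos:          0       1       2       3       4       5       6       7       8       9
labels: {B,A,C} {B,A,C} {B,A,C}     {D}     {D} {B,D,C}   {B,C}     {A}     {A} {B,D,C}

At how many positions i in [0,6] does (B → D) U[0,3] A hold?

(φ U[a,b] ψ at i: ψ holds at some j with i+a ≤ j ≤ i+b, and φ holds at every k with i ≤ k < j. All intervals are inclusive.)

Evaluate at each i in [0,6]:
  i=0: ✓ (rhs at j=0)
  i=1: ✓ (rhs at j=1)
  i=2: ✓ (rhs at j=2)
  i=3: ✗ (no rhs in [3,6])
  i=4: ✗ (lhs fails at k=6 before rhs at j=7)
  i=5: ✗ (lhs fails at k=6 before rhs at j=7)
  i=6: ✗ (lhs fails at k=6 before rhs at j=7)
Positions where it holds: {0, 1, 2} → 3.

3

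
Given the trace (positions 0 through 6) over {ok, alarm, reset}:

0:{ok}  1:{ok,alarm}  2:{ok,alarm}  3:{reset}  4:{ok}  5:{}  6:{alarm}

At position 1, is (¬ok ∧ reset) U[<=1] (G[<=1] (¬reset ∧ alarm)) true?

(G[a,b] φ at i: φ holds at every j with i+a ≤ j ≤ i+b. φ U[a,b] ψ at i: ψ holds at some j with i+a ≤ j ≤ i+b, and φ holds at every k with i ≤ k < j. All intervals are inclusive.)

Need some j in [1,2] with G[<=1] (¬reset ∧ alarm), and (¬ok ∧ reset) at every k in [1,j-1].
  j=1: G[<=1] (¬reset ∧ alarm) holds; no prefix to check → satisfied.

Holds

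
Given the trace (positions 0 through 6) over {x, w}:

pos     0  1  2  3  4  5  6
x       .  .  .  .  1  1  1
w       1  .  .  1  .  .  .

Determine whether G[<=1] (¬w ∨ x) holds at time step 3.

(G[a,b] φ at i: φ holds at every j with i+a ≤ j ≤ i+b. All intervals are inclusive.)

Check (¬w ∨ x) at every j in [3,4]:
  j=3: false
  j=4: true
Fails at j=3 → formula fails.

No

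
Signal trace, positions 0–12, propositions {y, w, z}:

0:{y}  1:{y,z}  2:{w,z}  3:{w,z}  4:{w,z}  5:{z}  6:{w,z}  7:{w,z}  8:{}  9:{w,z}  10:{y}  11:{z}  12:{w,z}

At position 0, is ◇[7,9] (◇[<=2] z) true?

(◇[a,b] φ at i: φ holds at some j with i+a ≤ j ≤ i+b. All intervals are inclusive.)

Holds

Check ◇[<=2] z at each j in [7,9]:
  j=7: holds (witness at 7)
  j=8: holds (witness at 9)
  j=9: holds (witness at 9)
Found at j=7 → formula holds.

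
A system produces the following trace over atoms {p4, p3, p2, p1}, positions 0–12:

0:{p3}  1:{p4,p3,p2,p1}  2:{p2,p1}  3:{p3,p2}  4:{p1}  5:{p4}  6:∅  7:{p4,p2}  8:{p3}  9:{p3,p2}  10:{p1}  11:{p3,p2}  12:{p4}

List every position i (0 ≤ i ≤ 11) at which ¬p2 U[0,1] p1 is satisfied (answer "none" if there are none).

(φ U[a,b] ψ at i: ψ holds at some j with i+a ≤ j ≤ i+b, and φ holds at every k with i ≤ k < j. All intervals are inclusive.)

Evaluate at each i in [0,11]:
  i=0: ✓ (rhs at j=1; lhs holds on [0,0])
  i=1: ✓ (rhs at j=1)
  i=2: ✓ (rhs at j=2)
  i=3: ✗ (lhs fails at k=3 before rhs at j=4)
  i=4: ✓ (rhs at j=4)
  i=5: ✗ (no rhs in [5,6])
  i=6: ✗ (no rhs in [6,7])
  i=7: ✗ (no rhs in [7,8])
  i=8: ✗ (no rhs in [8,9])
  i=9: ✗ (lhs fails at k=9 before rhs at j=10)
  i=10: ✓ (rhs at j=10)
  i=11: ✗ (no rhs in [11,12])

0, 1, 2, 4, 10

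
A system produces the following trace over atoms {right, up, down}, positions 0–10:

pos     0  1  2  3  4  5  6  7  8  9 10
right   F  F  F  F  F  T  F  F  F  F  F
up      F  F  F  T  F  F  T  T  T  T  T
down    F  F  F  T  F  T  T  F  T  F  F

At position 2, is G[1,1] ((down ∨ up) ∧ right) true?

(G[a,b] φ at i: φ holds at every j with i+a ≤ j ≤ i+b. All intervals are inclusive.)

False

Check ((down ∨ up) ∧ right) at every j in [3,3]:
  j=3: false
Fails at j=3 → formula fails.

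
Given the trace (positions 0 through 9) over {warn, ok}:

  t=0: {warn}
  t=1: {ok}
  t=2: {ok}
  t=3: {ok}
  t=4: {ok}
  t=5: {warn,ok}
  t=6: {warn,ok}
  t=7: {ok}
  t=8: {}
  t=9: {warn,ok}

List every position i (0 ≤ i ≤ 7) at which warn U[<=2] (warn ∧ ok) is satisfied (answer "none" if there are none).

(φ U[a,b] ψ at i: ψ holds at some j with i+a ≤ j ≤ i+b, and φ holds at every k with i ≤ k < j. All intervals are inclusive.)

5, 6

Evaluate at each i in [0,7]:
  i=0: ✗ (no rhs in [0,2])
  i=1: ✗ (no rhs in [1,3])
  i=2: ✗ (no rhs in [2,4])
  i=3: ✗ (lhs fails at k=3 before rhs at j=5)
  i=4: ✗ (lhs fails at k=4 before rhs at j=5)
  i=5: ✓ (rhs at j=5)
  i=6: ✓ (rhs at j=6)
  i=7: ✗ (lhs fails at k=7 before rhs at j=9)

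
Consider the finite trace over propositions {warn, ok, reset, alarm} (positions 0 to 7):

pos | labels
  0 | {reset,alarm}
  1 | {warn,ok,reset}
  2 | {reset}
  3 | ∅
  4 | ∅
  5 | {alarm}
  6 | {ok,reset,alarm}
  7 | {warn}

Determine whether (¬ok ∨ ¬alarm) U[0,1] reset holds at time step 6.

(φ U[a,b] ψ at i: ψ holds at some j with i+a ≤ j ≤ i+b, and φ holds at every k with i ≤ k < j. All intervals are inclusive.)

Yes

Need some j in [6,7] with reset, and (¬ok ∨ ¬alarm) at every k in [6,j-1].
  j=6: reset holds; no prefix to check → satisfied.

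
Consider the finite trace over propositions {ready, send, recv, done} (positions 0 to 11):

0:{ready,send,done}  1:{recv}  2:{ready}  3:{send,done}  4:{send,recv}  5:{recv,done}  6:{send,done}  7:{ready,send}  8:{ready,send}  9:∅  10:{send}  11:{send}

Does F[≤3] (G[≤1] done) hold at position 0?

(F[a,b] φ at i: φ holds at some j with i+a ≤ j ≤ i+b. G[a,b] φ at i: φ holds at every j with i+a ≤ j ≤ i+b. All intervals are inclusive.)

False

Check G[≤1] done at each j in [0,3]:
  j=0: fails at 1
  j=1: fails at 1
  j=2: fails at 2
  j=3: fails at 4
No position in the window satisfies it → formula fails.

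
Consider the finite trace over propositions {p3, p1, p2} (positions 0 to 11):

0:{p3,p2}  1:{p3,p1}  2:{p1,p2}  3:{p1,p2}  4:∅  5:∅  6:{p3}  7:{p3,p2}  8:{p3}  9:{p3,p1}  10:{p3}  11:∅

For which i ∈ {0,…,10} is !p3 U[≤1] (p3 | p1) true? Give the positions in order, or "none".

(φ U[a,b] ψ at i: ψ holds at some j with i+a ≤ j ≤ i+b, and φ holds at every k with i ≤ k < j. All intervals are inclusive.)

0, 1, 2, 3, 5, 6, 7, 8, 9, 10

Evaluate at each i in [0,10]:
  i=0: ✓ (rhs at j=0)
  i=1: ✓ (rhs at j=1)
  i=2: ✓ (rhs at j=2)
  i=3: ✓ (rhs at j=3)
  i=4: ✗ (no rhs in [4,5])
  i=5: ✓ (rhs at j=6; lhs holds on [5,5])
  i=6: ✓ (rhs at j=6)
  i=7: ✓ (rhs at j=7)
  i=8: ✓ (rhs at j=8)
  i=9: ✓ (rhs at j=9)
  i=10: ✓ (rhs at j=10)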